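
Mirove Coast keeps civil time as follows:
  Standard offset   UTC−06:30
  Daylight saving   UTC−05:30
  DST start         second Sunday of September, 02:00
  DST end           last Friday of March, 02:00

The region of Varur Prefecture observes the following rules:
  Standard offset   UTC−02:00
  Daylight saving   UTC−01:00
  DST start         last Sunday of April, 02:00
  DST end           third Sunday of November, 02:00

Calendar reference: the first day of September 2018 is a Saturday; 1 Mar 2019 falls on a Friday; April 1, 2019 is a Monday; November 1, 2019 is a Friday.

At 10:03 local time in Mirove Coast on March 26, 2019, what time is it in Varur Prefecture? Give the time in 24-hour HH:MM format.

13:33

1 September 2018 is a Saturday, so the first Sunday is September 2 and the second is September 9.
1 March 2019 is a Friday, so Fridays fall on 1, 8, 15, 22, 29; the last is March 29.
March 26, 2019 falls between 9 September 2018 and 29 March 2019, so daylight saving is in effect and Mirove Coast is at UTC−05:30.
10:03 Mirove Coast + 5h30m = 15:33 UTC.
1 April 2019 is a Monday, so Sundays fall on 7, 14, 21, 28; the last is April 28.
1 November 2019 is a Friday, so the first Sunday is November 3 and the third is November 17.
At the standard offset (UTC−02:00), 15:33 UTC − 2h = 13:33 Varur Prefecture standard time.
The standard-time date in Varur Prefecture, March 26, 2019, is outside the daylight-saving period (28 April – 17 November), so Varur Prefecture is on standard time, UTC−02:00.
15:33 UTC − 2h = 13:33 Varur Prefecture.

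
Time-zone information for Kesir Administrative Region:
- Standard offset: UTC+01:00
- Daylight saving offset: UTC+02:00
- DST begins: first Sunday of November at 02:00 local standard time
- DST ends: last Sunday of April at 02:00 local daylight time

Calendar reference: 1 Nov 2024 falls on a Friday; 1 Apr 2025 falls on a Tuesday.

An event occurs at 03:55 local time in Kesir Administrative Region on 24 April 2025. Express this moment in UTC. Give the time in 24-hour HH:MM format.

1 November 2024 is a Friday, so the first Sunday is November 3.
1 April 2025 is a Tuesday, so Sundays fall on 6, 13, 20, 27; the last is April 27.
24 April 2025 lies within the daylight-saving period (3 November 2024 – 27 April 2025), so Kesir Administrative Region is on daylight time, UTC+02:00.
03:55 local − 2h = 01:55 UTC.

01:55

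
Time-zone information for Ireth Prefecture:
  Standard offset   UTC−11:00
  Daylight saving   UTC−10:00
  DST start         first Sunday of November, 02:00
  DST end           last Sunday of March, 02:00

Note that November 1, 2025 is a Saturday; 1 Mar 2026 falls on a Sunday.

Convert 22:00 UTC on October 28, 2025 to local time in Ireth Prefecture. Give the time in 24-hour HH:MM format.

1 November 2025 is a Saturday, so the first Sunday is November 2.
1 March 2026 is a Sunday, so Sundays fall on 1, 8, 15, 22, 29; the last is March 29.
At the standard offset (UTC−11:00), 22:00 UTC − 11h = 11:00 Ireth Prefecture standard time.
Daylight saving runs 2 November 2025 – 29 March 2026; the standard-time date in Ireth Prefecture, October 28, 2025, is outside that window, so Ireth Prefecture is on standard time at UTC−11:00.
22:00 UTC − 11h = 11:00 local.

11:00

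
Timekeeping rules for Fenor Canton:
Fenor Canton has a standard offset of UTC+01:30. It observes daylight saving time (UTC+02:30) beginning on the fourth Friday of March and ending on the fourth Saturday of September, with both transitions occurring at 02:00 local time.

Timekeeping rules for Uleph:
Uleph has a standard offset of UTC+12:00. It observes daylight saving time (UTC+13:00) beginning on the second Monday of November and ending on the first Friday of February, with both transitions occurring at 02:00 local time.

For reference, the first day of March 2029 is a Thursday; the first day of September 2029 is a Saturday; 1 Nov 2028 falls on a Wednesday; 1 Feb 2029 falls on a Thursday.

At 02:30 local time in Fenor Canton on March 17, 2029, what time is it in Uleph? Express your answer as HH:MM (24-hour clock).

1 March 2029 is a Thursday, so the first Friday is March 2 and the fourth is March 23.
1 September 2029 is a Saturday, so the first Saturday is September 1 and the fourth is September 22.
March 17, 2029 does not fall between 23 March and 22 September, so daylight saving is not in effect and Fenor Canton is at UTC+01:30.
02:30 Fenor Canton − 1h30m = 01:00 UTC.
1 November 2028 is a Wednesday, so the first Monday is November 6 and the second is November 13.
1 February 2029 is a Thursday, so the first Friday is February 2.
At the standard offset (UTC+12:00), 01:00 UTC + 12h = 13:00 Uleph standard time.
The standard-time date in Uleph, March 17, 2029, is outside the daylight-saving period (13 November 2028 – 2 February 2029), so Uleph is on standard time, UTC+12:00.
01:00 UTC + 12h = 13:00 Uleph.

13:00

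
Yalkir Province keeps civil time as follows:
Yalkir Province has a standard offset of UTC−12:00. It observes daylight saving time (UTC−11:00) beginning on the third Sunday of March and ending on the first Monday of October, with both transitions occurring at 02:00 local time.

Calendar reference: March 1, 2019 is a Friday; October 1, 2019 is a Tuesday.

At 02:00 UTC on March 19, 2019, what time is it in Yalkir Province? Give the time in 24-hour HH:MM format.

1 March 2019 is a Friday, so the first Sunday is March 3 and the third is March 17.
1 October 2019 is a Tuesday, so the first Monday is October 7.
At the standard offset (UTC−12:00), 02:00 UTC − 12h = 14:00 Yalkir Province standard time (rolling into the previous day, 18 March 2019).
The standard-time date in Yalkir Province, March 18, 2019, falls between 17 March and 7 October, so daylight saving is in effect and Yalkir Province is at UTC−11:00.
02:00 UTC − 11h = 15:00 local (rolling into the previous day, 18 March 2019).

15:00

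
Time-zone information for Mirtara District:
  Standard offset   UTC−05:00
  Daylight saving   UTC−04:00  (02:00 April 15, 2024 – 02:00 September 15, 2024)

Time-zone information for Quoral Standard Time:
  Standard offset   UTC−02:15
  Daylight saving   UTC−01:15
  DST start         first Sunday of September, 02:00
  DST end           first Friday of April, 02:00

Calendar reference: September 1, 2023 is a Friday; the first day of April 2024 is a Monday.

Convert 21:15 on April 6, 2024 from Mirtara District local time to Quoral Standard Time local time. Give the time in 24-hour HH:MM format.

April 6, 2024 is outside the daylight-saving period (15 April – 15 September), so Mirtara District is on standard time, UTC−05:00.
21:15 Mirtara District + 5h = 02:15 UTC (rolling into the next day, 7 April 2024).
1 September 2023 is a Friday, so the first Sunday is September 3.
1 April 2024 is a Monday, so the first Friday is April 5.
At the standard offset (UTC−02:15), 02:15 UTC − 2h15m = 00:00 Quoral Standard Time standard time.
The standard-time date in Quoral Standard Time, April 7, 2024, is outside the daylight-saving period (3 September 2023 – 5 April 2024), so Quoral Standard Time is on standard time, UTC−02:15.
02:15 UTC − 2h15m = 00:00 Quoral Standard Time.

00:00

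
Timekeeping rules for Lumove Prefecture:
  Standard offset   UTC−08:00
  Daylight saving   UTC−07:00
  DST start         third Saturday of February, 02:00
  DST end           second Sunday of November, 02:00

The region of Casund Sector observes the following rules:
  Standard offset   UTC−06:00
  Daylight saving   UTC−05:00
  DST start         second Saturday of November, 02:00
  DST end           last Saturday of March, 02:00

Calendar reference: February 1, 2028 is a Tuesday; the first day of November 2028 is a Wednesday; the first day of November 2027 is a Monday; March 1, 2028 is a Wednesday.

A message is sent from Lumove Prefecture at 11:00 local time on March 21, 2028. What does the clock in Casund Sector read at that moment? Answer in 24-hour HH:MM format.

13:00

1 February 2028 is a Tuesday, so the first Saturday is February 5 and the third is February 19.
1 November 2028 is a Wednesday, so the first Sunday is November 5 and the second is November 12.
Daylight saving runs 19 February – 12 November; March 21, 2028 is inside that window, so Lumove Prefecture is at UTC−07:00.
11:00 Lumove Prefecture + 7h = 18:00 UTC.
1 November 2027 is a Monday, so the first Saturday is November 6 and the second is November 13.
1 March 2028 is a Wednesday, so Saturdays fall on 4, 11, 18, 25; the last is March 25.
At the standard offset (UTC−06:00), 18:00 UTC − 6h = 12:00 Casund Sector standard time.
The standard-time date in Casund Sector, March 21, 2028, lies within the daylight-saving period (13 November 2027 – 25 March 2028), so Casund Sector is on daylight time, UTC−05:00.
18:00 UTC − 5h = 13:00 Casund Sector.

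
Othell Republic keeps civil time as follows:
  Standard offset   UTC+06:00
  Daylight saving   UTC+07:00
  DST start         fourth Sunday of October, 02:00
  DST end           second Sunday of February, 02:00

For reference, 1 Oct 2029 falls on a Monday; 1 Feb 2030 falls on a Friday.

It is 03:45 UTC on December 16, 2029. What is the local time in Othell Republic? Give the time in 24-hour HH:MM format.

10:45

1 October 2029 is a Monday, so the first Sunday is October 7 and the fourth is October 28.
1 February 2030 is a Friday, so the first Sunday is February 3 and the second is February 10.
At the standard offset (UTC+06:00), 03:45 UTC + 6h = 09:45 Othell Republic standard time.
The standard-time date in Othell Republic, December 16, 2029, falls between 28 October 2029 and 10 February 2030, so daylight saving is in effect and Othell Republic is at UTC+07:00.
03:45 UTC + 7h = 10:45 local.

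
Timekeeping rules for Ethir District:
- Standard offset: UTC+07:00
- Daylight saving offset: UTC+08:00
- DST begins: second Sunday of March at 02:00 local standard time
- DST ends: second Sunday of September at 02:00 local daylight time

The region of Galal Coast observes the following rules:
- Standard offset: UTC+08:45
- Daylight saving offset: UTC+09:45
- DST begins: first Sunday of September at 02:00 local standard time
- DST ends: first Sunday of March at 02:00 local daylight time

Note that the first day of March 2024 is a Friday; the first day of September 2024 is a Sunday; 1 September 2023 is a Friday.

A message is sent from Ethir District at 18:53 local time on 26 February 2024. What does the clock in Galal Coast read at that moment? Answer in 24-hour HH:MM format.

21:38

1 March 2024 is a Friday, so the first Sunday is March 3 and the second is March 10.
1 September 2024 is a Sunday, so the first Sunday is September 1 and the second is September 8.
26 February 2024 does not fall between 10 March and 8 September, so daylight saving is not in effect and Ethir District is at UTC+07:00.
18:53 Ethir District − 7h = 11:53 UTC.
1 September 2023 is a Friday, so the first Sunday is September 3.
1 March 2024 is a Friday, so the first Sunday is March 3.
At the standard offset (UTC+08:45), 11:53 UTC + 8h45m = 20:38 Galal Coast standard time.
The standard-time date in Galal Coast, 26 February 2024, lies within the daylight-saving period (3 September 2023 – 3 March 2024), so Galal Coast is on daylight time, UTC+09:45.
11:53 UTC + 9h45m = 21:38 Galal Coast.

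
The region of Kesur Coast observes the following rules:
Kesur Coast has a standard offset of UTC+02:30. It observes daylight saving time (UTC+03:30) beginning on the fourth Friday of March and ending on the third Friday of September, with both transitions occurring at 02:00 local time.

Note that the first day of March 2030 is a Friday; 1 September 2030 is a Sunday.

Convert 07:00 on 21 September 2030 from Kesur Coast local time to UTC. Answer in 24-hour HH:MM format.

04:30

1 March 2030 is a Friday, so the first Friday is March 1 and the fourth is March 22.
1 September 2030 is a Sunday, so the first Friday is September 6 and the third is September 20.
21 September 2030 does not fall between 22 March and 20 September, so daylight saving is not in effect and Kesur Coast is at UTC+02:30.
07:00 local − 2h30m = 04:30 UTC.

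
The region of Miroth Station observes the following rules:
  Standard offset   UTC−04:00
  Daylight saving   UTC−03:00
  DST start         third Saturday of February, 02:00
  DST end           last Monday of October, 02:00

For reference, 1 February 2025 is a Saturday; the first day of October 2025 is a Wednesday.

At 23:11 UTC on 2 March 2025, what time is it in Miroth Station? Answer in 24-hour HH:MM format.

1 February 2025 is a Saturday, so the first Saturday is February 1 and the third is February 15.
1 October 2025 is a Wednesday, so Mondays fall on 6, 13, 20, 27; the last is October 27.
At the standard offset (UTC−04:00), 23:11 UTC − 4h = 19:11 Miroth Station standard time.
Daylight saving runs 15 February – 27 October; the standard-time date in Miroth Station, 2 March 2025, is inside that window, so Miroth Station is at UTC−03:00.
23:11 UTC − 3h = 20:11 local.

20:11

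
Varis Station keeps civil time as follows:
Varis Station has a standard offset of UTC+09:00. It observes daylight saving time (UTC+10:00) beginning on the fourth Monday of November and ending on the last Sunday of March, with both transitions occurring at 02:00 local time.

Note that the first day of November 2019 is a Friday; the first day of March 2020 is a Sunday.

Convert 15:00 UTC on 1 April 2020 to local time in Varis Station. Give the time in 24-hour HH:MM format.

00:00

1 November 2019 is a Friday, so the first Monday is November 4 and the fourth is November 25.
1 March 2020 is a Sunday, so Sundays fall on 1, 8, 15, 22, 29; the last is March 29.
At the standard offset (UTC+09:00), 15:00 UTC + 9h = 00:00 Varis Station standard time (rolling into the next day, 2 April 2020).
The standard-time date in Varis Station, 2 April 2020, is outside the daylight-saving period (25 November 2019 – 29 March 2020), so Varis Station is on standard time, UTC+09:00.
15:00 UTC + 9h = 00:00 local (rolling into the next day, 2 April 2020).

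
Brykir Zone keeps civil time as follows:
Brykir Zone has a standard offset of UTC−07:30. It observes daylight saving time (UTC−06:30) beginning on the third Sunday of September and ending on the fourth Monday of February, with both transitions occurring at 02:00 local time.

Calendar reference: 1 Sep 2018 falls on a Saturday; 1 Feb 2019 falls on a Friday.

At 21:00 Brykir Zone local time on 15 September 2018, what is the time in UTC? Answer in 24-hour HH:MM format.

04:30

1 September 2018 is a Saturday, so the first Sunday is September 2 and the third is September 16.
1 February 2019 is a Friday, so the first Monday is February 4 and the fourth is February 25.
15 September 2018 is outside the daylight-saving period (16 September 2018 – 25 February 2019), so Brykir Zone is on standard time, UTC−07:30.
21:00 local + 7h30m = 04:30 UTC (rolling into the next day, 16 September 2018).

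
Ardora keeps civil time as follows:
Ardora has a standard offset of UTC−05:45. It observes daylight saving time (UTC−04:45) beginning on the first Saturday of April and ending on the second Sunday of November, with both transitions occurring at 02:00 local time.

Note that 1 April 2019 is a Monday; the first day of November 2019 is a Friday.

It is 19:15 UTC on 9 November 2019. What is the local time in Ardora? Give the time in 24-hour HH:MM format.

14:30

1 April 2019 is a Monday, so the first Saturday is April 6.
1 November 2019 is a Friday, so the first Sunday is November 3 and the second is November 10.
At the standard offset (UTC−05:45), 19:15 UTC − 5h45m = 13:30 Ardora standard time.
Daylight saving runs 6 April – 10 November; the standard-time date in Ardora, 9 November 2019, is inside that window, so Ardora is at UTC−04:45.
19:15 UTC − 4h45m = 14:30 local.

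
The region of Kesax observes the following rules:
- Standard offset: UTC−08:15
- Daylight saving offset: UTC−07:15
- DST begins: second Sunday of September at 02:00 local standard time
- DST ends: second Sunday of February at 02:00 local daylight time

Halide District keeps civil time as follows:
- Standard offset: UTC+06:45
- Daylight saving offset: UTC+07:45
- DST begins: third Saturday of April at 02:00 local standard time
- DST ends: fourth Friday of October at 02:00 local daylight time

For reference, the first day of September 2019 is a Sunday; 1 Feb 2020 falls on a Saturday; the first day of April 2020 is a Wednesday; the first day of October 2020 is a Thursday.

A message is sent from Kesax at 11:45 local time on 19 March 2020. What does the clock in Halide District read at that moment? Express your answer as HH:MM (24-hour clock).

02:45

1 September 2019 is a Sunday, so the first Sunday is September 1 and the second is September 8.
1 February 2020 is a Saturday, so the first Sunday is February 2 and the second is February 9.
19 March 2020 does not fall between 8 September 2019 and 9 February 2020, so daylight saving is not in effect and Kesax is at UTC−08:15.
11:45 Kesax + 8h15m = 20:00 UTC.
1 April 2020 is a Wednesday, so the first Saturday is April 4 and the third is April 18.
1 October 2020 is a Thursday, so the first Friday is October 2 and the fourth is October 23.
At the standard offset (UTC+06:45), 20:00 UTC + 6h45m = 02:45 Halide District standard time (rolling into the next day, 20 March 2020).
Daylight saving runs 18 April – 23 October; the standard-time date in Halide District, 20 March 2020, is outside that window, so Halide District is on standard time at UTC+06:45.
20:00 UTC + 6h45m = 02:45 Halide District (rolling into the next day, 20 March 2020).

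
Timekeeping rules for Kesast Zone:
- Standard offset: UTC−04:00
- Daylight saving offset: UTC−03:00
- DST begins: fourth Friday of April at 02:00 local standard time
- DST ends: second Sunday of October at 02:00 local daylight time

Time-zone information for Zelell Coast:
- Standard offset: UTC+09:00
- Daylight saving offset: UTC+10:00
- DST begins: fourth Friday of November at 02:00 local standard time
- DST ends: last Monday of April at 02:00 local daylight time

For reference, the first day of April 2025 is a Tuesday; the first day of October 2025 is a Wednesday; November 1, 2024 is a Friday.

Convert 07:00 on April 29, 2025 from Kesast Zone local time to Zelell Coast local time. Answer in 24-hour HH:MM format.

19:00

1 April 2025 is a Tuesday, so the first Friday is April 4 and the fourth is April 25.
1 October 2025 is a Wednesday, so the first Sunday is October 5 and the second is October 12.
April 29, 2025 lies within the daylight-saving period (25 April – 12 October), so Kesast Zone is on daylight time, UTC−03:00.
07:00 Kesast Zone + 3h = 10:00 UTC.
1 November 2024 is a Friday, so the first Friday is November 1 and the fourth is November 22.
1 April 2025 is a Tuesday, so Mondays fall on 7, 14, 21, 28; the last is April 28.
At the standard offset (UTC+09:00), 10:00 UTC + 9h = 19:00 Zelell Coast standard time.
Daylight saving runs 22 November 2024 – 28 April 2025; the standard-time date in Zelell Coast, April 29, 2025, is outside that window, so Zelell Coast is on standard time at UTC+09:00.
10:00 UTC + 9h = 19:00 Zelell Coast.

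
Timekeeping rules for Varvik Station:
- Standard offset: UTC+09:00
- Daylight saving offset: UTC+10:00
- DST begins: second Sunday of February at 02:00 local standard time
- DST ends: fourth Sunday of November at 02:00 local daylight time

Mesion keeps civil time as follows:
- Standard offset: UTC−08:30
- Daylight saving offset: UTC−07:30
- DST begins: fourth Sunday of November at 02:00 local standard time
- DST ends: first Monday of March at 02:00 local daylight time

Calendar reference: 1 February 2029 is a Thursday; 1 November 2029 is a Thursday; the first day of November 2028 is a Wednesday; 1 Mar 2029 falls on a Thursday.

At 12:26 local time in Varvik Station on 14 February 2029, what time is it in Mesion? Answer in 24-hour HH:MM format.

18:56

1 February 2029 is a Thursday, so the first Sunday is February 4 and the second is February 11.
1 November 2029 is a Thursday, so the first Sunday is November 4 and the fourth is November 25.
14 February 2029 lies within the daylight-saving period (11 February – 25 November), so Varvik Station is on daylight time, UTC+10:00.
12:26 Varvik Station − 10h = 02:26 UTC.
1 November 2028 is a Wednesday, so the first Sunday is November 5 and the fourth is November 26.
1 March 2029 is a Thursday, so the first Monday is March 5.
At the standard offset (UTC−08:30), 02:26 UTC − 8h30m = 17:56 Mesion standard time (rolling into the previous day, 13 February 2029).
The standard-time date in Mesion, 13 February 2029, lies within the daylight-saving period (26 November 2028 – 5 March 2029), so Mesion is on daylight time, UTC−07:30.
02:26 UTC − 7h30m = 18:56 Mesion (rolling into the previous day, 13 February 2029).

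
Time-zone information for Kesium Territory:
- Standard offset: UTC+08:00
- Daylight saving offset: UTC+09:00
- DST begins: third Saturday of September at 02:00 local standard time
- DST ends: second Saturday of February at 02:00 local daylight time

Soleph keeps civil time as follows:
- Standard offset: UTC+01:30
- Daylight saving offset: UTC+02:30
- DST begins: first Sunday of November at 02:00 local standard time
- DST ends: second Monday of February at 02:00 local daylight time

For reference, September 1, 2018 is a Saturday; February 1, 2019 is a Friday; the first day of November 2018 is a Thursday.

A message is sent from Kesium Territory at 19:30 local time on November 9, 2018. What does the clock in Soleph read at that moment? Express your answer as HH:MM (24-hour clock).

1 September 2018 is a Saturday, so the first Saturday is September 1 and the third is September 15.
1 February 2019 is a Friday, so the first Saturday is February 2 and the second is February 9.
Daylight saving runs 15 September 2018 – 9 February 2019; November 9, 2018 is inside that window, so Kesium Territory is at UTC+09:00.
19:30 Kesium Territory − 9h = 10:30 UTC.
1 November 2018 is a Thursday, so the first Sunday is November 4.
1 February 2019 is a Friday, so the first Monday is February 4 and the second is February 11.
At the standard offset (UTC+01:30), 10:30 UTC + 1h30m = 12:00 Soleph standard time.
The standard-time date in Soleph, November 9, 2018, falls between 4 November 2018 and 11 February 2019, so daylight saving is in effect and Soleph is at UTC+02:30.
10:30 UTC + 2h30m = 13:00 Soleph.

13:00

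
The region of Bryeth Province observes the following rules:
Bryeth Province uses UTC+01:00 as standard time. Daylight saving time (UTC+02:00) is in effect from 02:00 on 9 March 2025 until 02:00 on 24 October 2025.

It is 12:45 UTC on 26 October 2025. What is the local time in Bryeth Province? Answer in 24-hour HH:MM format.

At the standard offset (UTC+01:00), 12:45 UTC + 1h = 13:45 Bryeth Province standard time.
The standard-time date in Bryeth Province, 26 October 2025, does not fall between 9 March and 24 October, so daylight saving is not in effect and Bryeth Province is at UTC+01:00.
12:45 UTC + 1h = 13:45 local.

13:45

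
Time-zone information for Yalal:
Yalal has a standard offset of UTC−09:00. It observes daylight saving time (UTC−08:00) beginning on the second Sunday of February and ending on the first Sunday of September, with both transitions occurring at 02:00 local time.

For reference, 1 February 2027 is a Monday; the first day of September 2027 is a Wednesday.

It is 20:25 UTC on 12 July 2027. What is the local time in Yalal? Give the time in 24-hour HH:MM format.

12:25

1 February 2027 is a Monday, so the first Sunday is February 7 and the second is February 14.
1 September 2027 is a Wednesday, so the first Sunday is September 5.
At the standard offset (UTC−09:00), 20:25 UTC − 9h = 11:25 Yalal standard time.
The standard-time date in Yalal, 12 July 2027, falls between 14 February and 5 September, so daylight saving is in effect and Yalal is at UTC−08:00.
20:25 UTC − 8h = 12:25 local.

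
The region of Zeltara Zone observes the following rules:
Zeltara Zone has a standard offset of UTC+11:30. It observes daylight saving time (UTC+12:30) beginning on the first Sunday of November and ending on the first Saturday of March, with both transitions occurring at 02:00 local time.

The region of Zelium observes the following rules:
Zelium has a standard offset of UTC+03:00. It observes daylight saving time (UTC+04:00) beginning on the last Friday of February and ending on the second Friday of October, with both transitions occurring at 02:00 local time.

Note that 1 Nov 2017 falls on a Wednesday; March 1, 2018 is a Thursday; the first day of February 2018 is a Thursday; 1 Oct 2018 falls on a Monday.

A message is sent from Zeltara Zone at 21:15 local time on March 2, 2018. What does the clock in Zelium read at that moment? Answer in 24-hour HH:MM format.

1 November 2017 is a Wednesday, so the first Sunday is November 5.
1 March 2018 is a Thursday, so the first Saturday is March 3.
March 2, 2018 lies within the daylight-saving period (5 November 2017 – 3 March 2018), so Zeltara Zone is on daylight time, UTC+12:30.
21:15 Zeltara Zone − 12h30m = 08:45 UTC.
1 February 2018 is a Thursday, so Fridays fall on 2, 9, 16, 23; the last is February 23.
1 October 2018 is a Monday, so the first Friday is October 5 and the second is October 12.
At the standard offset (UTC+03:00), 08:45 UTC + 3h = 11:45 Zelium standard time.
The standard-time date in Zelium, March 2, 2018, falls between 23 February and 12 October, so daylight saving is in effect and Zelium is at UTC+04:00.
08:45 UTC + 4h = 12:45 Zelium.

12:45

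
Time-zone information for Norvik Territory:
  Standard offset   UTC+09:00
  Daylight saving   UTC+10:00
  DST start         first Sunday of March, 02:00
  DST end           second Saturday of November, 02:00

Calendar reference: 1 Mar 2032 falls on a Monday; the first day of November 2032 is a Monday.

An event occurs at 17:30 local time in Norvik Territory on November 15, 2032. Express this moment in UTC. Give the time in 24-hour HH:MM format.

08:30

1 March 2032 is a Monday, so the first Sunday is March 7.
1 November 2032 is a Monday, so the first Saturday is November 6 and the second is November 13.
November 15, 2032 does not fall between 7 March and 13 November, so daylight saving is not in effect and Norvik Territory is at UTC+09:00.
17:30 local − 9h = 08:30 UTC.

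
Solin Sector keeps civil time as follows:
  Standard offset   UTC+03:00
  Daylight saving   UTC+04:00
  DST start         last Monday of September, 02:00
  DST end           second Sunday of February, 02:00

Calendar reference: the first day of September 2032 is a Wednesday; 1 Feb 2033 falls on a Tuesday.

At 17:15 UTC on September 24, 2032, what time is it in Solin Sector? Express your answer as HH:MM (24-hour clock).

1 September 2032 is a Wednesday, so Mondays fall on 6, 13, 20, 27; the last is September 27.
1 February 2033 is a Tuesday, so the first Sunday is February 6 and the second is February 13.
At the standard offset (UTC+03:00), 17:15 UTC + 3h = 20:15 Solin Sector standard time.
The standard-time date in Solin Sector, September 24, 2032, is outside the daylight-saving period (27 September 2032 – 13 February 2033), so Solin Sector is on standard time, UTC+03:00.
17:15 UTC + 3h = 20:15 local.

20:15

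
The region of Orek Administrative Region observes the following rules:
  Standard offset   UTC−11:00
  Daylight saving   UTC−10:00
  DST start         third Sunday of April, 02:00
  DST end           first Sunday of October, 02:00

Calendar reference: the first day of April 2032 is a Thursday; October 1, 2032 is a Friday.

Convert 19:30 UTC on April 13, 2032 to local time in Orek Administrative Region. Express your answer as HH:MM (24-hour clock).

1 April 2032 is a Thursday, so the first Sunday is April 4 and the third is April 18.
1 October 2032 is a Friday, so the first Sunday is October 3.
At the standard offset (UTC−11:00), 19:30 UTC − 11h = 08:30 Orek Administrative Region standard time.
Daylight saving runs 18 April – 3 October; the standard-time date in Orek Administrative Region, April 13, 2032, is outside that window, so Orek Administrative Region is on standard time at UTC−11:00.
19:30 UTC − 11h = 08:30 local.

08:30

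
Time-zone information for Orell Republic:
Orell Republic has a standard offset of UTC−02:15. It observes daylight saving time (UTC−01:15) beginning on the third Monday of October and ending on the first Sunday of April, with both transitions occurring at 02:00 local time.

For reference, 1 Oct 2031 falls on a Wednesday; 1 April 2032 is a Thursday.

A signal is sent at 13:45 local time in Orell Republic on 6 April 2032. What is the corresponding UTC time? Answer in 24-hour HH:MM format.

16:00

1 October 2031 is a Wednesday, so the first Monday is October 6 and the third is October 20.
1 April 2032 is a Thursday, so the first Sunday is April 4.
Daylight saving runs 20 October 2031 – 4 April 2032; 6 April 2032 is outside that window, so Orell Republic is on standard time at UTC−02:15.
13:45 local + 2h15m = 16:00 UTC.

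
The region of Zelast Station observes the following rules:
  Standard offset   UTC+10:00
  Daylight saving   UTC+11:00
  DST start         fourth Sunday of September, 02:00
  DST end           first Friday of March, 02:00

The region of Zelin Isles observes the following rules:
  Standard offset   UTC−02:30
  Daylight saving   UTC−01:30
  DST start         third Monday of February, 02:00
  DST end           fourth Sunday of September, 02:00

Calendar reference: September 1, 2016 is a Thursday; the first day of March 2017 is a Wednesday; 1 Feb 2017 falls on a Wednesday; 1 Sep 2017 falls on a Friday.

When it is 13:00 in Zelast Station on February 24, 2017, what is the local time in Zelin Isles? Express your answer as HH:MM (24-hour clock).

1 September 2016 is a Thursday, so the first Sunday is September 4 and the fourth is September 25.
1 March 2017 is a Wednesday, so the first Friday is March 3.
February 24, 2017 falls between 25 September 2016 and 3 March 2017, so daylight saving is in effect and Zelast Station is at UTC+11:00.
13:00 Zelast Station − 11h = 02:00 UTC.
1 February 2017 is a Wednesday, so the first Monday is February 6 and the third is February 20.
1 September 2017 is a Friday, so the first Sunday is September 3 and the fourth is September 24.
At the standard offset (UTC−02:30), 02:00 UTC − 2h30m = 23:30 Zelin Isles standard time (rolling into the previous day, 23 February 2017).
The standard-time date in Zelin Isles, February 23, 2017, falls between 20 February and 24 September, so daylight saving is in effect and Zelin Isles is at UTC−01:30.
02:00 UTC − 1h30m = 00:30 Zelin Isles.

00:30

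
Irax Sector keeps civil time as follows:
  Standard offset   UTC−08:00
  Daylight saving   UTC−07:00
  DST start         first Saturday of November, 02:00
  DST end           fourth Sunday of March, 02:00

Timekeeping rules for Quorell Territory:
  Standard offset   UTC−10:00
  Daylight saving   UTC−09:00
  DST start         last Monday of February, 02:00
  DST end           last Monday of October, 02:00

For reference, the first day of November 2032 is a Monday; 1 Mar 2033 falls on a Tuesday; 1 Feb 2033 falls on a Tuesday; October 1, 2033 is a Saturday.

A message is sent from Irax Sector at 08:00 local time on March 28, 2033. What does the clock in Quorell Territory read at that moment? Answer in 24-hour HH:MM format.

07:00

1 November 2032 is a Monday, so the first Saturday is November 6.
1 March 2033 is a Tuesday, so the first Sunday is March 6 and the fourth is March 27.
Daylight saving runs 6 November 2032 – 27 March 2033; March 28, 2033 is outside that window, so Irax Sector is on standard time at UTC−08:00.
08:00 Irax Sector + 8h = 16:00 UTC.
1 February 2033 is a Tuesday, so Mondays fall on 7, 14, 21, 28; the last is February 28.
1 October 2033 is a Saturday, so Mondays fall on 3, 10, 17, 24, 31; the last is October 31.
At the standard offset (UTC−10:00), 16:00 UTC − 10h = 06:00 Quorell Territory standard time.
The standard-time date in Quorell Territory, March 28, 2033, falls between 28 February and 31 October, so daylight saving is in effect and Quorell Territory is at UTC−09:00.
16:00 UTC − 9h = 07:00 Quorell Territory.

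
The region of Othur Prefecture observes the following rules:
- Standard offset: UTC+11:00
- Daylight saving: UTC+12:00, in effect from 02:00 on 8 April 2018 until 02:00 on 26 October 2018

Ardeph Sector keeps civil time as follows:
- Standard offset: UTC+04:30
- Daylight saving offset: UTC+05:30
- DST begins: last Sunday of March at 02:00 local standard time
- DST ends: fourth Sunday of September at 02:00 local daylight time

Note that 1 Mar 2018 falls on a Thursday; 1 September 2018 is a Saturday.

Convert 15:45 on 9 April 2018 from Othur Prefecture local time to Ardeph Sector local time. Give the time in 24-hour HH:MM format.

9 April 2018 lies within the daylight-saving period (8 April – 26 October), so Othur Prefecture is on daylight time, UTC+12:00.
15:45 Othur Prefecture − 12h = 03:45 UTC.
1 March 2018 is a Thursday, so Sundays fall on 4, 11, 18, 25; the last is March 25.
1 September 2018 is a Saturday, so the first Sunday is September 2 and the fourth is September 23.
At the standard offset (UTC+04:30), 03:45 UTC + 4h30m = 08:15 Ardeph Sector standard time.
The standard-time date in Ardeph Sector, 9 April 2018, lies within the daylight-saving period (25 March – 23 September), so Ardeph Sector is on daylight time, UTC+05:30.
03:45 UTC + 5h30m = 09:15 Ardeph Sector.

09:15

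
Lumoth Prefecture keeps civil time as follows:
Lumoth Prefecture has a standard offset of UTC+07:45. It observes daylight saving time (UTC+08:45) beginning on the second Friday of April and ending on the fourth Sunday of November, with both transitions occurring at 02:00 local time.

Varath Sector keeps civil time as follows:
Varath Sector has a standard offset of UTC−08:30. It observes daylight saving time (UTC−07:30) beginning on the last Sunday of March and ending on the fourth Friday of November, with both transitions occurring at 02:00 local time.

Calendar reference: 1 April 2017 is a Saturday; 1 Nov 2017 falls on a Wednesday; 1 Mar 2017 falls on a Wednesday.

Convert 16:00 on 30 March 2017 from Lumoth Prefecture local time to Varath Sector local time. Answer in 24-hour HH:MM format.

1 April 2017 is a Saturday, so the first Friday is April 7 and the second is April 14.
1 November 2017 is a Wednesday, so the first Sunday is November 5 and the fourth is November 26.
30 March 2017 does not fall between 14 April and 26 November, so daylight saving is not in effect and Lumoth Prefecture is at UTC+07:45.
16:00 Lumoth Prefecture − 7h45m = 08:15 UTC.
1 March 2017 is a Wednesday, so Sundays fall on 5, 12, 19, 26; the last is March 26.
1 November 2017 is a Wednesday, so the first Friday is November 3 and the fourth is November 24.
At the standard offset (UTC−08:30), 08:15 UTC − 8h30m = 23:45 Varath Sector standard time (rolling into the previous day, 29 March 2017).
Daylight saving runs 26 March – 24 November; the standard-time date in Varath Sector, 29 March 2017, is inside that window, so Varath Sector is at UTC−07:30.
08:15 UTC − 7h30m = 00:45 Varath Sector.

00:45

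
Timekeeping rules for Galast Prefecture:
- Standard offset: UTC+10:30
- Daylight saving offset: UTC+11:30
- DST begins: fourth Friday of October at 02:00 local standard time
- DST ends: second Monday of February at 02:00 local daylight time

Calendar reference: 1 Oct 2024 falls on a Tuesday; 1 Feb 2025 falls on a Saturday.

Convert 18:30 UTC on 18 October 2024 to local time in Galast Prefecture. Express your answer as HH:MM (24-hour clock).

1 October 2024 is a Tuesday, so the first Friday is October 4 and the fourth is October 25.
1 February 2025 is a Saturday, so the first Monday is February 3 and the second is February 10.
At the standard offset (UTC+10:30), 18:30 UTC + 10h30m = 05:00 Galast Prefecture standard time (rolling into the next day, 19 October 2024).
Daylight saving runs 25 October 2024 – 10 February 2025; the standard-time date in Galast Prefecture, 19 October 2024, is outside that window, so Galast Prefecture is on standard time at UTC+10:30.
18:30 UTC + 10h30m = 05:00 local (rolling into the next day, 19 October 2024).

05:00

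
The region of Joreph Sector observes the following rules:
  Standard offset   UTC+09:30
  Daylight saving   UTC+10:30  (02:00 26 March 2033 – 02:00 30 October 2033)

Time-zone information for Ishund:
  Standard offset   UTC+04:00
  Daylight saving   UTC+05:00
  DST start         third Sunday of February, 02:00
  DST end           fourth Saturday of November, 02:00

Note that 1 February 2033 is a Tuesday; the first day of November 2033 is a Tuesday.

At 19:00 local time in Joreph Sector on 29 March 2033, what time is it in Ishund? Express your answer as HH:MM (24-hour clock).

29 March 2033 lies within the daylight-saving period (26 March – 30 October), so Joreph Sector is on daylight time, UTC+10:30.
19:00 Joreph Sector − 10h30m = 08:30 UTC.
1 February 2033 is a Tuesday, so the first Sunday is February 6 and the third is February 20.
1 November 2033 is a Tuesday, so the first Saturday is November 5 and the fourth is November 26.
At the standard offset (UTC+04:00), 08:30 UTC + 4h = 12:30 Ishund standard time.
The standard-time date in Ishund, 29 March 2033, lies within the daylight-saving period (20 February – 26 November), so Ishund is on daylight time, UTC+05:00.
08:30 UTC + 5h = 13:30 Ishund.

13:30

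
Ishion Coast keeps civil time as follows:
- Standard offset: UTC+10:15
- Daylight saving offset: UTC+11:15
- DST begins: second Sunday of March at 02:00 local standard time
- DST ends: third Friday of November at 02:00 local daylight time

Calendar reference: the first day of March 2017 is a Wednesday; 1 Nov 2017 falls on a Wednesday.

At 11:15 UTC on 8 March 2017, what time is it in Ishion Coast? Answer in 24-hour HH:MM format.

21:30

1 March 2017 is a Wednesday, so the first Sunday is March 5 and the second is March 12.
1 November 2017 is a Wednesday, so the first Friday is November 3 and the third is November 17.
At the standard offset (UTC+10:15), 11:15 UTC + 10h15m = 21:30 Ishion Coast standard time.
The standard-time date in Ishion Coast, 8 March 2017, does not fall between 12 March and 17 November, so daylight saving is not in effect and Ishion Coast is at UTC+10:15.
11:15 UTC + 10h15m = 21:30 local.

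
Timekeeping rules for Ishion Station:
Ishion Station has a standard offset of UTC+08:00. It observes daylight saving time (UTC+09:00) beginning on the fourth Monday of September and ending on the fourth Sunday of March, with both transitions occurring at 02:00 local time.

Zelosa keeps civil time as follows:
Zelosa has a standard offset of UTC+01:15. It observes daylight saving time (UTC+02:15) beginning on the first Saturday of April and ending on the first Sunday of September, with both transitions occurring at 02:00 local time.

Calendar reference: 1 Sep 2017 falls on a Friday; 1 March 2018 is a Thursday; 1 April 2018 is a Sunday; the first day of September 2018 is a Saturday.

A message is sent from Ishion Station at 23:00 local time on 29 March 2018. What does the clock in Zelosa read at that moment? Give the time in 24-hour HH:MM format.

1 September 2017 is a Friday, so the first Monday is September 4 and the fourth is September 25.
1 March 2018 is a Thursday, so the first Sunday is March 4 and the fourth is March 25.
29 March 2018 is outside the daylight-saving period (25 September 2017 – 25 March 2018), so Ishion Station is on standard time, UTC+08:00.
23:00 Ishion Station − 8h = 15:00 UTC.
1 April 2018 is a Sunday, so the first Saturday is April 7.
1 September 2018 is a Saturday, so the first Sunday is September 2.
At the standard offset (UTC+01:15), 15:00 UTC + 1h15m = 16:15 Zelosa standard time.
The standard-time date in Zelosa, 29 March 2018, does not fall between 7 April and 2 September, so daylight saving is not in effect and Zelosa is at UTC+01:15.
15:00 UTC + 1h15m = 16:15 Zelosa.

16:15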